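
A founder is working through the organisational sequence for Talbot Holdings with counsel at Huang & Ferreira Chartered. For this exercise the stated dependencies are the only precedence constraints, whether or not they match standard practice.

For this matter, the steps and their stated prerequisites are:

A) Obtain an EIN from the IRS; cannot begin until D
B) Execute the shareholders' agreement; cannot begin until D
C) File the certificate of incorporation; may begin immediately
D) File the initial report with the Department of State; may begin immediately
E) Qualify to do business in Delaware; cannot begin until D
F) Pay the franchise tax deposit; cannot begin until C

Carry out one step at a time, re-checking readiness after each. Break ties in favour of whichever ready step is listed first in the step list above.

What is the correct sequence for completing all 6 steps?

C, D, A, B, E, F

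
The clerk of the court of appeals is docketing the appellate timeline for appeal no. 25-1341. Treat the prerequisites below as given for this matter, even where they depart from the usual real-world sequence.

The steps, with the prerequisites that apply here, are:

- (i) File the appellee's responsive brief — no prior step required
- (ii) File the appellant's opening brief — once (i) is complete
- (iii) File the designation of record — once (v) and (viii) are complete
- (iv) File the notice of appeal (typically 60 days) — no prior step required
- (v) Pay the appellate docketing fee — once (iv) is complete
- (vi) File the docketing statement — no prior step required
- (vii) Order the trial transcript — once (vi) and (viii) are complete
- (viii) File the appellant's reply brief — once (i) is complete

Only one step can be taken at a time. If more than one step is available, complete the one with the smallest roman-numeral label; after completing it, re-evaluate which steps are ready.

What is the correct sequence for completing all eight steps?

(i) (ii) (iv) (v) (vi) (viii) (iii) (vii)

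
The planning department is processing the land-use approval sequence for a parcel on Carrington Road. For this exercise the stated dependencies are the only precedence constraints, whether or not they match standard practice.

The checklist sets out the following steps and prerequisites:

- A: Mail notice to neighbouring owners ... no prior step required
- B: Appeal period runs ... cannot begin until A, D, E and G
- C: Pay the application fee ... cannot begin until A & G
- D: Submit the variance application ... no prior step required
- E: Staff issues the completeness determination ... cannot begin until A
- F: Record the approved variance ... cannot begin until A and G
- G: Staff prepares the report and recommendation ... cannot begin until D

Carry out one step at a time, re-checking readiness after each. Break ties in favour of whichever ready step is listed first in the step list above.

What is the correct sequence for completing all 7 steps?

A and D have no prerequisites; A is listed earlier, so A is first.
D and E are both available; D is listed earlier → D.
G now also ready, so the ready set is {E, G}; E is listed earlier → E.
G needed D, now all done → G.
B, C and F are all available; B is listed earlier → B.
Now C and F have their prerequisites met. C is listed earlier, so C next.
That leaves F as the only ready step → F.

A D E G B C F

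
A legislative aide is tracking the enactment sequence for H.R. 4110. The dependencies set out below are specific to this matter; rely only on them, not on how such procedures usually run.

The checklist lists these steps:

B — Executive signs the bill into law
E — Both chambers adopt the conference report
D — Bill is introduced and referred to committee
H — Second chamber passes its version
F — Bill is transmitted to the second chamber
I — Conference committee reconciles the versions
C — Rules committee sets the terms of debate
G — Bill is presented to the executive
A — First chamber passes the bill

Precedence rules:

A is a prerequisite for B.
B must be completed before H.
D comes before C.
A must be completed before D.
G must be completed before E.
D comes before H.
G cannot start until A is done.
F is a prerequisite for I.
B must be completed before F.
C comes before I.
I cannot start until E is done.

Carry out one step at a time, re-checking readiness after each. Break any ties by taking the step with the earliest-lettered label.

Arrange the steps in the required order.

A has no prerequisites → A first.
Now B, D and G have their prerequisites met. B has the earlier label, so B next.
Ready: D, F and G. D has the earlier label → D.
Now C, F, G and H have their prerequisites met. C has the earlier label, so C next.
Now F, G and H have their prerequisites met. F has the earlier label, so F next.
Now G and H have their prerequisites met. G has the earlier label, so G next.
Ready: E and H. E has the earlier label → E.
H and I are both available; H has the earlier label → H.
I is the only step now ready → I.

A B D C F G E H I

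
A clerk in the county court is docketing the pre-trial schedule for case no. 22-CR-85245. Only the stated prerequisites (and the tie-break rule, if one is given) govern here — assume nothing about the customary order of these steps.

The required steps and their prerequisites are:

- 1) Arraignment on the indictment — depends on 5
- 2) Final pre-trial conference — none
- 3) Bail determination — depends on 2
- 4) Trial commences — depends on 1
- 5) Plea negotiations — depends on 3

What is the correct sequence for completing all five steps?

2, 3, 5, 1, 4

Only 2 has no prerequisites, so it is first.
3 needed 2, now all done → 3.
That leaves 5 as the only ready step → 5.
1 needed 5, now all done → 1.
4 needed 1, now all done → 4.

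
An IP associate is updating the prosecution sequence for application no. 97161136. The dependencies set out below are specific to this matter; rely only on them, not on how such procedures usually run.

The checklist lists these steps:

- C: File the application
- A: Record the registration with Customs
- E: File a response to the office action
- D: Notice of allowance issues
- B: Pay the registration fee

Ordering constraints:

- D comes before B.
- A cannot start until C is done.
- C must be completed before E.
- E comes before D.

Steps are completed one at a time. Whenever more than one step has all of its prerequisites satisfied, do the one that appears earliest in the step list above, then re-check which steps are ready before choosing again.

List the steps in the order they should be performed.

C, A, E, D, B

Only C has no prerequisites, so it is first.
A and E are both available; A is listed earlier → A.
E is the only step now ready → E.
That leaves D as the only ready step → D.
Next only B has its prerequisites met → B.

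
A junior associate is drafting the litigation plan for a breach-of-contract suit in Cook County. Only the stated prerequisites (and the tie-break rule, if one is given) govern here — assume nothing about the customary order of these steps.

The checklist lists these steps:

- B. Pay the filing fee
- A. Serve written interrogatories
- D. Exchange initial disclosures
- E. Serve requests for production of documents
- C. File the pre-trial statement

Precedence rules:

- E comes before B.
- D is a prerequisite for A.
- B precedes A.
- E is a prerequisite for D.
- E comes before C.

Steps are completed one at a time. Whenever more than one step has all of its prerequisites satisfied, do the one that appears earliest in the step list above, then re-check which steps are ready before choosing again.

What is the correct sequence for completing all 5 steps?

E, B, D, A, C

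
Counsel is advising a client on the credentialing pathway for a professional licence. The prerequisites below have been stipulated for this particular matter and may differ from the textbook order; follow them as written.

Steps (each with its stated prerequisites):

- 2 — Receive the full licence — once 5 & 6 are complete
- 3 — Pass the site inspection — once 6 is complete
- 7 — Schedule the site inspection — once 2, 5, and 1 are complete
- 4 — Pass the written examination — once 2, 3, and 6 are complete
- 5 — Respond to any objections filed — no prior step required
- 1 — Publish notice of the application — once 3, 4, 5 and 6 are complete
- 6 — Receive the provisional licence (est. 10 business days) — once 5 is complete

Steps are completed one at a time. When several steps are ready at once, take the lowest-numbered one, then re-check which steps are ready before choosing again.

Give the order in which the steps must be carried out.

5 6 2 3 4 1 7

Only 5 has no prerequisites, so it is first.
That leaves 6 as the only ready step → 6.
2 and 3 are both available; 2 has the earlier label → 2.
3 needed 6, now all done → 3.
That leaves 4 as the only ready step → 4.
That leaves 1 as the only ready step → 1.
7 needed 1, 2 and 5, now all done → 7.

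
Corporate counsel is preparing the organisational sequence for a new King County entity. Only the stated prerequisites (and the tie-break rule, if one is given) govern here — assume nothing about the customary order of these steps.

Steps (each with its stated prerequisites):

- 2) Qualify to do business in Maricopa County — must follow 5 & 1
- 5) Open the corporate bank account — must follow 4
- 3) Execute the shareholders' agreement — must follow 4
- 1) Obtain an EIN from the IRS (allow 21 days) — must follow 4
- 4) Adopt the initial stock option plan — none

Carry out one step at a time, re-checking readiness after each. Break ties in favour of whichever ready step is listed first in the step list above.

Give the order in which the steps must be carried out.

4, 5, 3, 1, 2

4 is the only step with nothing outstanding, so it goes first.
5, 3 and 1 are all available; 5 is listed earlier → 5.
Ready: 3 and 1. 3 is listed earlier → 3.
Next only 1 has its prerequisites met → 1.
2 needed 5 and 1, now all done → 2.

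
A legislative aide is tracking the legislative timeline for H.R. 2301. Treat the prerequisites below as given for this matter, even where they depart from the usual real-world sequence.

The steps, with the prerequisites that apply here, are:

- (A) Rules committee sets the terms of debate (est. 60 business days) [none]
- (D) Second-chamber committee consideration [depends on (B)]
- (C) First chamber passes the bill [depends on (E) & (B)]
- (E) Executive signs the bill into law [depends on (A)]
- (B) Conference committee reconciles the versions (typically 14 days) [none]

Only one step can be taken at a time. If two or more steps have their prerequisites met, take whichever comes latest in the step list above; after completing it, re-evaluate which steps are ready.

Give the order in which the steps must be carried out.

Nothing is required for (B) and (A). (B) is listed later → (B) first.
(D) and (A) are both available; (D) is listed later → (D).
(A) is the only step now ready → (A).
(E) needed (A), now all done → (E).
That leaves (C) as the only ready step → (C).

(B), (D), (A), (E), (C)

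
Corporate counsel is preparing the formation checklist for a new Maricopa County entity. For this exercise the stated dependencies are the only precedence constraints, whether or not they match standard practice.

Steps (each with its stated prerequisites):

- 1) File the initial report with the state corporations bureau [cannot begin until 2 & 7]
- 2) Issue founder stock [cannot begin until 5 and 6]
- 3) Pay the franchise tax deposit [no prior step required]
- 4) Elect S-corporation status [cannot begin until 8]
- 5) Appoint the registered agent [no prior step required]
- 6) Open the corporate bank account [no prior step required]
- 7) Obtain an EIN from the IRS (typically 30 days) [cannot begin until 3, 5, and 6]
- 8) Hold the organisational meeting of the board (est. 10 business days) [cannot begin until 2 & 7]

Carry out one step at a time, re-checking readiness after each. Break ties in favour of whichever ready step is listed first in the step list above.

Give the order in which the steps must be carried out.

3, 5 and 6 have no prerequisites; 3 is listed earlier, so 3 is first.
5 and 6 are both available; 5 is listed earlier → 5.
6 is the only step now ready → 6.
Ready: 2 and 7. 2 is listed earlier → 2.
7 needed 3, 5 and 6, now all done → 7.
Now 1 and 8 have their prerequisites met. 1 is listed earlier, so 1 next.
8 needed 2 and 7, now all done → 8.
That leaves 4 as the only ready step → 4.

3, 5, 6, 2, 7, 1, 8, 4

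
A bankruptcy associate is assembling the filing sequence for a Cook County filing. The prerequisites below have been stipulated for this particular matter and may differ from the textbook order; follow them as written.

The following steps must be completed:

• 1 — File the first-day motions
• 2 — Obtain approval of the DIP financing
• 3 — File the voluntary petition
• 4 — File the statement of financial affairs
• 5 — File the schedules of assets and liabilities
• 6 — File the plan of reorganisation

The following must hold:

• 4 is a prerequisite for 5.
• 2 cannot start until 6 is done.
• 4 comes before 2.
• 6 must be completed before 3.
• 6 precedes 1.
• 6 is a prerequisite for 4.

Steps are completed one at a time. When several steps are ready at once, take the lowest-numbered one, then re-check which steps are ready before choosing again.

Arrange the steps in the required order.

Only 6 has no prerequisites, so it is first.
1, 3 and 4 are all available; 1 has the earlier label → 1.
Now 3 and 4 have their prerequisites met. 3 has the earlier label, so 3 next.
4 is the only step now ready → 4.
Now 2 and 5 have their prerequisites met. 2 has the earlier label, so 2 next.
5 needed 4, now all done → 5.

6 1 3 4 2 5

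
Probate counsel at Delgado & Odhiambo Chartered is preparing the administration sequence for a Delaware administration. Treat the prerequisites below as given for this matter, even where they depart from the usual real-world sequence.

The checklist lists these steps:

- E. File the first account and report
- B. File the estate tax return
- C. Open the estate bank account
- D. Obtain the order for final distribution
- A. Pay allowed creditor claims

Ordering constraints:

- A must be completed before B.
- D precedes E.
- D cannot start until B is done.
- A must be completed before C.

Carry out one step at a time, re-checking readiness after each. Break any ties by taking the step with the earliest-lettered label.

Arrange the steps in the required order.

A B C D E

A is the only step with nothing outstanding, so it goes first.
Now B and C have their prerequisites met. B has the earlier label, so B next.
Ready: C and D. C has the earlier label → C.
D needed B, now all done → D.
Next only E has its prerequisites met → E.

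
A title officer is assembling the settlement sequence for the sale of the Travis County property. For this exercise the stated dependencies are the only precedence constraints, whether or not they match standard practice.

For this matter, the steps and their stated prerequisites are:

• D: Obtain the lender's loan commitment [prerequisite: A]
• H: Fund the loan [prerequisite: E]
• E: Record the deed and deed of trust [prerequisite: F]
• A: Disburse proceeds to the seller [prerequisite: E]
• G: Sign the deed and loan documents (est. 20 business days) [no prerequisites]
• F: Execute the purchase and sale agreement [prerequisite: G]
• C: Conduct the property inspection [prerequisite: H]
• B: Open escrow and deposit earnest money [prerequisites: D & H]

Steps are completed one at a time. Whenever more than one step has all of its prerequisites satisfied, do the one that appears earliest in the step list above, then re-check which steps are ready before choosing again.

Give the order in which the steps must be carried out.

G F E H A D C B

G has no prerequisites → G first.
F needed G, now all done → F.
E needed F, now all done → E.
Now H and A have their prerequisites met. H is listed earlier, so H next.
C now also ready, so the ready set is {A, C}; A is listed earlier → A.
D now also ready, so the ready set is {D, C}; D is listed earlier → D.
Now C and B have their prerequisites met. C is listed earlier, so C next.
That leaves B as the only ready step → B.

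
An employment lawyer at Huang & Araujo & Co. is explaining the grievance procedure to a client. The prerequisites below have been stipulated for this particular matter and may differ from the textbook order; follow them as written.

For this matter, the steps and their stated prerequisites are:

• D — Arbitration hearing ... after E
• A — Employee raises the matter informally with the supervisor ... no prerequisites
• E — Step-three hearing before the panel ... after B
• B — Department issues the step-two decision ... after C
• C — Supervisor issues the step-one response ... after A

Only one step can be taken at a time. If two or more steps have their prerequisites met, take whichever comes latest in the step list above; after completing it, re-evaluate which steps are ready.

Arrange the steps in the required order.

A, C, B, E, D

Only A has no prerequisites, so it is first.
C needed A, now all done → C.
B needed C, now all done → B.
That leaves E as the only ready step → E.
D is the only step now ready → D.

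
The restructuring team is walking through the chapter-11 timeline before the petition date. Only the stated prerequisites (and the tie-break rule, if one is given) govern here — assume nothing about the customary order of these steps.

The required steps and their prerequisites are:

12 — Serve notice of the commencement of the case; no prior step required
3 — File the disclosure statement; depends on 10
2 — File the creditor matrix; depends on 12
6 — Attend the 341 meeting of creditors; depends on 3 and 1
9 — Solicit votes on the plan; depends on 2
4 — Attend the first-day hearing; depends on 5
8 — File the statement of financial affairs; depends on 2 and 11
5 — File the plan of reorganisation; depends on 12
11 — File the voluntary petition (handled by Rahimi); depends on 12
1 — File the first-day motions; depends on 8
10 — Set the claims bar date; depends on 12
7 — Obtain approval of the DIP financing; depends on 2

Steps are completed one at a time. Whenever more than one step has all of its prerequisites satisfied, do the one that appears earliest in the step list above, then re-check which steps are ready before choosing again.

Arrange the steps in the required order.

12 has no prerequisites → 12 first.
Now 2, 5, 11 and 10 have their prerequisites met. 2 is listed earlier, so 2 next.
9 and 7 now also ready, so the ready set is {9, 5, 11, 10, 7}; 9 is listed earlier → 9.
5, 11, 10 and 7 are all available; 5 is listed earlier → 5.
Now 4, 11, 10 and 7 have their prerequisites met. 4 is listed earlier, so 4 next.
Now 11, 10 and 7 have their prerequisites met. 11 is listed earlier, so 11 next.
8 now also ready, so the ready set is {8, 10, 7}; 8 is listed earlier → 8.
1 now also ready, so the ready set is {1, 10, 7}; 1 is listed earlier → 1.
Now 10 and 7 have their prerequisites met. 10 is listed earlier, so 10 next.
3 now also ready, so the ready set is {3, 7}; 3 is listed earlier → 3.
6 now also ready, so the ready set is {6, 7}; 6 is listed earlier → 6.
7 needed 2, now all done → 7.

12, 2, 9, 5, 4, 11, 8, 1, 10, 3, 6, 7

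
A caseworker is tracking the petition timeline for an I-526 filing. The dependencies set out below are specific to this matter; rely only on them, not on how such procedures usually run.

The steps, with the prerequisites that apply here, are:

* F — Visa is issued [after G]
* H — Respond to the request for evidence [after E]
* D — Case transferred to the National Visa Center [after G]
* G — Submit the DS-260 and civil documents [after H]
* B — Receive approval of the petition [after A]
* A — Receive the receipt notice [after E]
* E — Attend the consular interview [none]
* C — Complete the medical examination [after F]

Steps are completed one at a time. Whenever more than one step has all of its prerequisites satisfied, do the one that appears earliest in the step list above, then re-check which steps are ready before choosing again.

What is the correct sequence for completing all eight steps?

E has no prerequisites → E first.
Now H and A have their prerequisites met. H is listed earlier, so H next.
G now also ready, so the ready set is {G, A}; G is listed earlier → G.
F, D and A are all available; F is listed earlier → F.
C now also ready, so the ready set is {D, A, C}; D is listed earlier → D.
Now A and C have their prerequisites met. A is listed earlier, so A next.
Now B and C have their prerequisites met. B is listed earlier, so B next.
C needed F, now all done → C.

E H G F D A B C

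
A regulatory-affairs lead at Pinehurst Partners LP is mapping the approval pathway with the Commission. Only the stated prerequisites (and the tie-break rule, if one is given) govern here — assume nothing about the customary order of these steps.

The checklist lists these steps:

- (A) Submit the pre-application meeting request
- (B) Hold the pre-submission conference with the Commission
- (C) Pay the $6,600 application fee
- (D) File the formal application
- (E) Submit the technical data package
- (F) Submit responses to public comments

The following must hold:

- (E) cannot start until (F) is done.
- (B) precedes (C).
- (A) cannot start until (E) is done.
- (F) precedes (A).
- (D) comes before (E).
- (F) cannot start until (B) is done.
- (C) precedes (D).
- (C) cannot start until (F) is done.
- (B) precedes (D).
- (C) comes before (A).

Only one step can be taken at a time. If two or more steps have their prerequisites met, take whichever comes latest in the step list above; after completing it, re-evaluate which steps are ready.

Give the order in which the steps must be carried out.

(B) has no prerequisites → (B) first.
(F) needed (B), now all done → (F).
Next only (C) has its prerequisites met → (C).
(D) needed (C) and (B), now all done → (D).
(E) needed (F) and (D), now all done → (E).
That leaves (A) as the only ready step → (A).

(B) (F) (C) (D) (E) (A)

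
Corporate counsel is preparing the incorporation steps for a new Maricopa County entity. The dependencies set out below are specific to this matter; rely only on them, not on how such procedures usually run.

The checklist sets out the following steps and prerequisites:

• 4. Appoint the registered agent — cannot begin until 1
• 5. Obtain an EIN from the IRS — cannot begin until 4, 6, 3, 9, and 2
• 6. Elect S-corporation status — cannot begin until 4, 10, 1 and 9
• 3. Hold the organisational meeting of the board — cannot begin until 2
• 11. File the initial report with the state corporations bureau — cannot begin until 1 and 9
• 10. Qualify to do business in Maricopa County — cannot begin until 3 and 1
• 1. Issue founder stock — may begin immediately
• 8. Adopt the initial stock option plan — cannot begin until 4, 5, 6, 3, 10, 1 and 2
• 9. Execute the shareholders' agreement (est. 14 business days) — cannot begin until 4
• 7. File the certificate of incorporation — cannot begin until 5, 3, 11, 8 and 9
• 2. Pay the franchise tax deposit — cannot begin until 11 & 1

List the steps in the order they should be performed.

1 → 4 → 9 → 11 → 2 → 3 → 10 → 6 → 5 → 8 → 7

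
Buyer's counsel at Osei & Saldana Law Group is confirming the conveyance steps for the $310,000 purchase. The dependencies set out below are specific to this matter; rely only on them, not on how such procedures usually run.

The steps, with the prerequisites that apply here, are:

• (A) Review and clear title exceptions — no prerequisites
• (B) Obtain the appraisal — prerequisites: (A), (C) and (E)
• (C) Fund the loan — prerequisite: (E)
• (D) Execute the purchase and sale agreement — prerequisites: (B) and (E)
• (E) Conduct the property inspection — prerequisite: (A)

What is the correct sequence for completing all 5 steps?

(A) (E) (C) (B) (D)

(A) is the only step with nothing outstanding, so it goes first.
(E) needed (A), now all done → (E).
(C) needed (E), now all done → (C).
(B) needed (A), (C) and (E), now all done → (B).
(D) needed (B) and (E), now all done → (D).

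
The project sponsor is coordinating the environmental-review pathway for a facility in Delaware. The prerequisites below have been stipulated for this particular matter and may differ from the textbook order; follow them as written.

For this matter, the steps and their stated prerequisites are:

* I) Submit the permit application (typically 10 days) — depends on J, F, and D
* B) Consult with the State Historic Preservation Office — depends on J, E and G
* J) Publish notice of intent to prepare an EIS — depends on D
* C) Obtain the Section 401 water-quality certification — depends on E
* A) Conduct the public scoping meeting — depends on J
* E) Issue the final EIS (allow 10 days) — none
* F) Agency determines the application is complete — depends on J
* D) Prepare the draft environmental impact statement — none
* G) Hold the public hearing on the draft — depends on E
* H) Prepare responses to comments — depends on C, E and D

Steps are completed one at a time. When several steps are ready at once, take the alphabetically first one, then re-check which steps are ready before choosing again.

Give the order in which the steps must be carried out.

Nothing is required for D and E. D has the earlier label → D first.
J now also ready, so the ready set is {E, J}; E has the earlier label → E.
Ready: C, G and J. C has the earlier label → C.
G, H and J are all available; G has the earlier label → G.
H and J are both available; H has the earlier label → H.
That leaves J as the only ready step → J.
Now A, B and F have their prerequisites met. A has the earlier label, so A next.
Now B and F have their prerequisites met. B has the earlier label, so B next.
F needed J, now all done → F.
I needed D, F and J, now all done → I.

D, E, C, G, H, J, A, B, F, I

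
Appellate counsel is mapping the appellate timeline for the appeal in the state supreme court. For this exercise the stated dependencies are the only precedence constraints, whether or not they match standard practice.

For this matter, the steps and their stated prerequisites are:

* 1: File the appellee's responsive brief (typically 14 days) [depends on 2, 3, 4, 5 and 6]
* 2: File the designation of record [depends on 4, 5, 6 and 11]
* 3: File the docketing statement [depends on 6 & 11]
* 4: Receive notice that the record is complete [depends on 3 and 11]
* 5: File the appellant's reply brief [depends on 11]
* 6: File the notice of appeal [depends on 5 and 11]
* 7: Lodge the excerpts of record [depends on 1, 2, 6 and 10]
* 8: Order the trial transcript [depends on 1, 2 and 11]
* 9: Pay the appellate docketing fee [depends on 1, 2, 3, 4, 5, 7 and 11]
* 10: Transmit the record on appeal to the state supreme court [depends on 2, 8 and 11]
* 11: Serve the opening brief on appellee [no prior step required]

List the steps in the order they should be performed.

11, 5, 6, 3, 4, 2, 1, 8, 10, 7, 9

11 is the only step with nothing outstanding, so it goes first.
That leaves 5 as the only ready step → 5.
6 needed 5 and 11, now all done → 6.
Next only 3 has its prerequisites met → 3.
That leaves 4 as the only ready step → 4.
2 needed 4, 5, 6 and 11, now all done → 2.
That leaves 1 as the only ready step → 1.
8 is the only step now ready → 8.
10 needed 2, 8 and 11, now all done → 10.
Next only 7 has its prerequisites met → 7.
9 is the only step now ready → 9.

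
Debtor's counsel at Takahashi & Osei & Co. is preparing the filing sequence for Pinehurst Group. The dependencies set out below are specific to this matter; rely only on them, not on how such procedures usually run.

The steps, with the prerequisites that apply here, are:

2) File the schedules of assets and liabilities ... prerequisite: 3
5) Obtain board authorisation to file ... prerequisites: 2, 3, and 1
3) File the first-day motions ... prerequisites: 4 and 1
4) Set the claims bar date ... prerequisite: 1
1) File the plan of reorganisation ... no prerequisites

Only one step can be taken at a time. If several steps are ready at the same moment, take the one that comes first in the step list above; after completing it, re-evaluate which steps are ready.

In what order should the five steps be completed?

1 has no prerequisites → 1 first.
4 needed 1, now all done → 4.
3 is the only step now ready → 3.
That leaves 2 as the only ready step → 2.
5 is the only step now ready → 5.

1 → 4 → 3 → 2 → 5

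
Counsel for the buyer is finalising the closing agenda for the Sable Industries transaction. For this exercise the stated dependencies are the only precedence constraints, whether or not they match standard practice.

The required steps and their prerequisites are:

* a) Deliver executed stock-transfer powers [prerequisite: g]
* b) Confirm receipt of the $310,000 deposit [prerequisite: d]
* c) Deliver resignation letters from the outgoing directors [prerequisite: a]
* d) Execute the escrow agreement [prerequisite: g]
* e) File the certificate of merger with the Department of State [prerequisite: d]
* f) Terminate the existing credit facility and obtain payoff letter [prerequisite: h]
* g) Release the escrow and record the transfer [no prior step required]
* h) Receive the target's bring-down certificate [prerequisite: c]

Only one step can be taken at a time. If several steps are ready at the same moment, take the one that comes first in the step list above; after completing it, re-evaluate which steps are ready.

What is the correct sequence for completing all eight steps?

g is the only step with nothing outstanding, so it goes first.
a and d are both available; a is listed earlier → a.
c and d are both available; c is listed earlier → c.
h now also ready, so the ready set is {d, h}; d is listed earlier → d.
Now b, e and h have their prerequisites met. b is listed earlier, so b next.
Now e and h have their prerequisites met. e is listed earlier, so e next.
That leaves h as the only ready step → h.
f needed h, now all done → f.

g, a, c, d, b, e, h, f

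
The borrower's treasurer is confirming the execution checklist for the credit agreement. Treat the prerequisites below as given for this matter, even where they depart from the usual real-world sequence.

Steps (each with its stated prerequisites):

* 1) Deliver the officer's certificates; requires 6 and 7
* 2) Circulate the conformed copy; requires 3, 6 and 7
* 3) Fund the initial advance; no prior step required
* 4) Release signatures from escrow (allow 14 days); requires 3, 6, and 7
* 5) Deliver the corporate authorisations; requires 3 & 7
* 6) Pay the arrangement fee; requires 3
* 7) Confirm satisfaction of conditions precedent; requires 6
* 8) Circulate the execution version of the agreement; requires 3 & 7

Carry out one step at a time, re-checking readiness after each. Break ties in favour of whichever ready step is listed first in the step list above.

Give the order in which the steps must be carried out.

3 6 7 1 2 4 5 8

Only 3 has no prerequisites, so it is first.
6 needed 3, now all done → 6.
7 is the only step now ready → 7.
Ready: 1, 2, 4, 5 and 8. 1 is listed earlier → 1.
2, 4, 5 and 8 are all available; 2 is listed earlier → 2.
Now 4, 5 and 8 have their prerequisites met. 4 is listed earlier, so 4 next.
5 and 8 are both available; 5 is listed earlier → 5.
8 needed 3 and 7, now all done → 8.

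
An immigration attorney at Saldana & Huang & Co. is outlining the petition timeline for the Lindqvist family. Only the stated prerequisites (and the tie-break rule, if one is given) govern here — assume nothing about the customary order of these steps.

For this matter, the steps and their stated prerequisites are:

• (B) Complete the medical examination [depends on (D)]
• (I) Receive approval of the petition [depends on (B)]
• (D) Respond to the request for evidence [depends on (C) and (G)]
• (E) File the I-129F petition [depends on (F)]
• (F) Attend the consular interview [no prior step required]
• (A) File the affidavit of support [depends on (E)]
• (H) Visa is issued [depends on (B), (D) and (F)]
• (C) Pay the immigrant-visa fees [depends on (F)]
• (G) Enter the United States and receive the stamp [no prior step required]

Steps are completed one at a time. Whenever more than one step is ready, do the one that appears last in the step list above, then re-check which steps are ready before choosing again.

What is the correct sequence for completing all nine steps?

(G) (F) (C) (E) (A) (D) (B) (H) (I)

(G) and (F) have no prerequisites; (G) is listed later, so (G) is first.
That leaves (F) as the only ready step → (F).
Now (C) and (E) have their prerequisites met. (C) is listed later, so (C) next.
(E) and (D) are both available; (E) is listed later → (E).
(A) now also ready, so the ready set is {(A), (D)}; (A) is listed later → (A).
(D) needed (G) and (C), now all done → (D).
(B) needed (D), now all done → (B).
(H) and (I) are both available; (H) is listed later → (H).
That leaves (I) as the only ready step → (I).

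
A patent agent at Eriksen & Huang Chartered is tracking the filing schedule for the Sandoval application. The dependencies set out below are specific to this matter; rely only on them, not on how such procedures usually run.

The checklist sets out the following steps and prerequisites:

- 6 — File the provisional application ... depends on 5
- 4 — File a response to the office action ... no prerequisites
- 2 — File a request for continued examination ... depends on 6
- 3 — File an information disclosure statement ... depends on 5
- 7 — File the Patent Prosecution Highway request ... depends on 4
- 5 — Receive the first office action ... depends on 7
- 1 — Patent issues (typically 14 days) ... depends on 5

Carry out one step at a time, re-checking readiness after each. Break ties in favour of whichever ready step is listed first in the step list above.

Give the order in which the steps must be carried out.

4, 7, 5, 6, 2, 3, 1

4 has no prerequisites → 4 first.
7 is the only step now ready → 7.
Next only 5 has its prerequisites met → 5.
Ready: 6, 3 and 1. 6 is listed earlier → 6.
Ready: 2, 3 and 1. 2 is listed earlier → 2.
Now 3 and 1 have their prerequisites met. 3 is listed earlier, so 3 next.
That leaves 1 as the only ready step → 1.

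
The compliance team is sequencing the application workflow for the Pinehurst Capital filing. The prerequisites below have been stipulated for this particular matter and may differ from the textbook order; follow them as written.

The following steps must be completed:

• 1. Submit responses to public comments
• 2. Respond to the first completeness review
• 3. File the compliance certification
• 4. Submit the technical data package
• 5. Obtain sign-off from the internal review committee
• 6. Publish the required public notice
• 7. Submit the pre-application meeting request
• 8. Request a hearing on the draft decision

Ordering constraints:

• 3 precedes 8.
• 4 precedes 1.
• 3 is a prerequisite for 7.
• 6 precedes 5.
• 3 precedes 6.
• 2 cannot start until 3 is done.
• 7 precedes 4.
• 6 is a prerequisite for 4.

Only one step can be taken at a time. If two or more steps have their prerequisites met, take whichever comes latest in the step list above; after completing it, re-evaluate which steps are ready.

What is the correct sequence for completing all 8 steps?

Only 3 has no prerequisites, so it is first.
Now 8, 7, 6 and 2 have their prerequisites met. 8 is listed later, so 8 next.
Now 7, 6 and 2 have their prerequisites met. 7 is listed later, so 7 next.
6 and 2 are both available; 6 is listed later → 6.
Now 5, 4 and 2 have their prerequisites met. 5 is listed later, so 5 next.
4 and 2 are both available; 4 is listed later → 4.
1 now also ready, so the ready set is {2, 1}; 2 is listed later → 2.
Next only 1 has its prerequisites met → 1.

3 → 8 → 7 → 6 → 5 → 4 → 2 → 1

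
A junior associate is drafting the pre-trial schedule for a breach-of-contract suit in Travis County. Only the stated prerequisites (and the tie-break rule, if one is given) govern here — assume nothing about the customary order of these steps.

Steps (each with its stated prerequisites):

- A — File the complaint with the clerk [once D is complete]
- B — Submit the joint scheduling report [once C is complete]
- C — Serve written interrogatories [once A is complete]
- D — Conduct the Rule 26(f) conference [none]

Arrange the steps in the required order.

D is the only step with nothing outstanding, so it goes first.
A needed D, now all done → A.
C is the only step now ready → C.
B is the only step now ready → B.

D → A → C → B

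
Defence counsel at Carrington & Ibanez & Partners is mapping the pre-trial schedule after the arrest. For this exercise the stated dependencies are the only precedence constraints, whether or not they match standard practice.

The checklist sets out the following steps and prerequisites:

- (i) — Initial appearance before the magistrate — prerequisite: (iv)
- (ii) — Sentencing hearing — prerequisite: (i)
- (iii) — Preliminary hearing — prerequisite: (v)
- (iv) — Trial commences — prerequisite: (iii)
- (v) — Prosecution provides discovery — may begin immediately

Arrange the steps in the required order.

(v) has no prerequisites → (v) first.
(iii) needed (v), now all done → (iii).
(iv) needed (iii), now all done → (iv).
(i) needed (iv), now all done → (i).
(ii) needed (i), now all done → (ii).

(v) (iii) (iv) (i) (ii)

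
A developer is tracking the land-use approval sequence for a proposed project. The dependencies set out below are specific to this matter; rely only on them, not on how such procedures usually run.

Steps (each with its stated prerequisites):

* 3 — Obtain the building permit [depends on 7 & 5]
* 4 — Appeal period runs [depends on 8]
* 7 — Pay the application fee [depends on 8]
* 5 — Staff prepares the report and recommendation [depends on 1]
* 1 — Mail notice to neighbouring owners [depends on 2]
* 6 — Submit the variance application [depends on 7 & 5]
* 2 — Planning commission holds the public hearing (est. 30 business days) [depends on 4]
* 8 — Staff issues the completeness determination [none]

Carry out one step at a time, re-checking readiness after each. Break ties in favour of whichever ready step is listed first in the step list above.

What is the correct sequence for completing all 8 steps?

8, 4, 7, 2, 1, 5, 3, 6

8 is the only step with nothing outstanding, so it goes first.
4 and 7 are both available; 4 is listed earlier → 4.
2 now also ready, so the ready set is {7, 2}; 7 is listed earlier → 7.
2 needed 4, now all done → 2.
1 needed 2, now all done → 1.
5 is the only step now ready → 5.
Ready: 3 and 6. 3 is listed earlier → 3.
6 needed 7 and 5, now all done → 6.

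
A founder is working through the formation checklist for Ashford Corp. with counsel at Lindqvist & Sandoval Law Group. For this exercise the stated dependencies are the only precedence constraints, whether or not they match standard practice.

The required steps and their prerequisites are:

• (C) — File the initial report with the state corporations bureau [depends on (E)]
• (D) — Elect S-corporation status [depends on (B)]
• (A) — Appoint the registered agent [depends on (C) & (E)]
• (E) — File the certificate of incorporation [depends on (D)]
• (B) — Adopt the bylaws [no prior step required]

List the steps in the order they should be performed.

(B) has no prerequisites → (B) first.
That leaves (D) as the only ready step → (D).
Next only (E) has its prerequisites met → (E).
That leaves (C) as the only ready step → (C).
(A) is the only step now ready → (A).

(B) (D) (E) (C) (A)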